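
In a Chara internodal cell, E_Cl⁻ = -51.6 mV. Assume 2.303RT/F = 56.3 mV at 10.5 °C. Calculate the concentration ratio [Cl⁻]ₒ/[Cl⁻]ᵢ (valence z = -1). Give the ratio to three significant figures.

8.25

log₁₀([out]/[in]) = E·z/(56.3) = -51.6 × -1 / 56.3 = 0.9165
[out]/[in] = 10^(0.9165) = 8.251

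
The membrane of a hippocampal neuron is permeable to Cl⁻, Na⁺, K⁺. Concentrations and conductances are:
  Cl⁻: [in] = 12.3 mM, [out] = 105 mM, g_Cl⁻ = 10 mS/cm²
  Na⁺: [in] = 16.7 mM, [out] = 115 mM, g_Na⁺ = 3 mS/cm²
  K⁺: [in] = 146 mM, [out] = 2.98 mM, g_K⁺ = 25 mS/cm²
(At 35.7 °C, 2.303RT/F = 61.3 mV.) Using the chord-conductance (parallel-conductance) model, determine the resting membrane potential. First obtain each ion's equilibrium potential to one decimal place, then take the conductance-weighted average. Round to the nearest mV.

-79 mV

E_Cl⁻ = (61.3/-1)·log₁₀(105/12.3) = -57.1 mV
E_Na⁺ = (61.3/1)·log₁₀(115/16.7) = 51.4 mV
E_K⁺ = (61.3/1)·log₁₀(2.98/146) = -103.6 mV
Vm = (Σ gᵢEᵢ)/(Σ gᵢ) = (10·-57.1 + 3·51.4 + 25·-103.6) / (10 + 3 + 25)
= -3006.80 / 38 = -79.13 mV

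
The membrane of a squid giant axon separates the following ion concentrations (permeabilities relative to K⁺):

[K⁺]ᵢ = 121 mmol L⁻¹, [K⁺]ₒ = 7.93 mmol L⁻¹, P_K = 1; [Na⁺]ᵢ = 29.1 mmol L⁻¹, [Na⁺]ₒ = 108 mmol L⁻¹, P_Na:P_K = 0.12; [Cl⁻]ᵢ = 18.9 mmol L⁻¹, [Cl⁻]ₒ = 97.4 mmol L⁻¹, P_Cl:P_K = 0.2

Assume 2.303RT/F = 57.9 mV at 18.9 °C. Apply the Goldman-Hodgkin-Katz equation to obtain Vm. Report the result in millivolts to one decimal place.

-44.4 mV

Vm = 57.9 · log₁₀[(Σ P·[cation]ₒ + Σ P·[anion]ᵢ) / (Σ P·[cation]ᵢ + Σ P·[anion]ₒ)]
Numerator = 1×7.93 + 0.12×108 + 0.2×18.9 = 24.67
Denominator = 1×121 + 0.12×29.1 + 0.2×97.4 = 144
Vm = 57.9 · log₁₀(0.17135) = 57.9 × (-0.7661) = -44.36 mV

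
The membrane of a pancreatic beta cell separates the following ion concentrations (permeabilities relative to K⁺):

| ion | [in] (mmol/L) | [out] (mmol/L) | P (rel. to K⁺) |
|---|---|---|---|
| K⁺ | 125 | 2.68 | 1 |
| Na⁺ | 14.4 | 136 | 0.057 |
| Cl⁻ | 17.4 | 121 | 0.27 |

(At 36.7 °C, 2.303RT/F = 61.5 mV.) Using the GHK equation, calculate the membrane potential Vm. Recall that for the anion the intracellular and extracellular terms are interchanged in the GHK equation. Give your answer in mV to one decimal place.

Vm = 61.5 · log₁₀[(Σ P·[cation]ₒ + Σ P·[anion]ᵢ) / (Σ P·[cation]ᵢ + Σ P·[anion]ₒ)]
Numerator = 1×2.68 + 0.057×136 + 0.27×17.4 = 15.13
Denominator = 1×125 + 0.057×14.4 + 0.27×121 = 158.5
Vm = 61.5 · log₁₀(0.095463) = 61.5 × (-1.0202) = -62.74 mV

-62.7 mV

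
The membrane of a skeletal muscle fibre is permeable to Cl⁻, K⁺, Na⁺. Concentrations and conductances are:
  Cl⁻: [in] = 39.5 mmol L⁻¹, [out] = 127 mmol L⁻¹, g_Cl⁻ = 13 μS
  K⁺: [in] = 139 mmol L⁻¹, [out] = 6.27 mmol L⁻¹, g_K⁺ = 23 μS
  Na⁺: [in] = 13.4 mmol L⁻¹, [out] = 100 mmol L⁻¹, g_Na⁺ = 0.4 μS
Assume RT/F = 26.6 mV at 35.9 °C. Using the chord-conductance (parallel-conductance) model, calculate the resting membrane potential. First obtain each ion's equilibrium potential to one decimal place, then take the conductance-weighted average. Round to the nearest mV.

-63 mV

E_Cl⁻ = (26.6/-1)·ln(127/39.5) = -31.1 mV
E_K⁺ = (26.6/1)·ln(6.27/139) = -82.4 mV
E_Na⁺ = (26.6/1)·ln(100/13.4) = 53.5 mV
Vm = (Σ gᵢEᵢ)/(Σ gᵢ) = (13·-31.1 + 23·-82.4 + 0.4·53.5) / (13 + 23 + 0.4)
= -2278.10 / 36.4 = -62.59 mV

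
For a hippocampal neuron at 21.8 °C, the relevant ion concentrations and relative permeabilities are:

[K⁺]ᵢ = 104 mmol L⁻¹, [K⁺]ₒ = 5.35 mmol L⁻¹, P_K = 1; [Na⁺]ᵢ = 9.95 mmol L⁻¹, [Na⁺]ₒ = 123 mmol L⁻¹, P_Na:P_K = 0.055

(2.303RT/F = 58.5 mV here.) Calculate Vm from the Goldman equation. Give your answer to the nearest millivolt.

Vm = 58.5 · log₁₀[(Σ P·[cation]ₒ + Σ P·[anion]ᵢ) / (Σ P·[cation]ᵢ + Σ P·[anion]ₒ)]
Numerator = 1×5.35 + 0.055×123 = 12.11
Denominator = 1×104 + 0.055×9.95 = 104.5
Vm = 58.5 · log₁₀(0.11588) = 58.5 × (-0.9360) = -54.76 mV

-55 mV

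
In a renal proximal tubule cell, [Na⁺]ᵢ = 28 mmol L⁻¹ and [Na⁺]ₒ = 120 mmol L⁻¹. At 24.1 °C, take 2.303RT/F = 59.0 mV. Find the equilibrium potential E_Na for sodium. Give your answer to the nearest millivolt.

37 mV

E = (59.0/z) · log₁₀([Na⁺]_out/[Na⁺]_in) with z = +1.
= (59.0/1) · log₁₀(120/28) = 59.00 · log₁₀(4.286)
= 59.00 · (0.6320) = 37.29 mV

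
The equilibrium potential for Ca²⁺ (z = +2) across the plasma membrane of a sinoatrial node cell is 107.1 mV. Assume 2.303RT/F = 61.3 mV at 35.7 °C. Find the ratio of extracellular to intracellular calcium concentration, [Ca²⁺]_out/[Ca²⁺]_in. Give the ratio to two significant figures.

log₁₀([out]/[in]) = E·z/(61.3) = 107.1 × 2 / 61.3 = 3.4943
[out]/[in] = 10^(3.4943) = 3121

3100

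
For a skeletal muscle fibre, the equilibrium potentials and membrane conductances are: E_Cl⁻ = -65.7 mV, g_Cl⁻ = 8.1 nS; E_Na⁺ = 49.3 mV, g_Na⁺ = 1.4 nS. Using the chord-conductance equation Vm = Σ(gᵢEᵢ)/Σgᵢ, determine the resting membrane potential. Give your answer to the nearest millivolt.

Σ gᵢEᵢ = 8.1·(-65.7) + 1.4·(49.3) = -463.15
Σ gᵢ = 8.1 + 1.4 = 9.5
Vm = -463.15 / 9.5 = -48.75 mV

-49 mV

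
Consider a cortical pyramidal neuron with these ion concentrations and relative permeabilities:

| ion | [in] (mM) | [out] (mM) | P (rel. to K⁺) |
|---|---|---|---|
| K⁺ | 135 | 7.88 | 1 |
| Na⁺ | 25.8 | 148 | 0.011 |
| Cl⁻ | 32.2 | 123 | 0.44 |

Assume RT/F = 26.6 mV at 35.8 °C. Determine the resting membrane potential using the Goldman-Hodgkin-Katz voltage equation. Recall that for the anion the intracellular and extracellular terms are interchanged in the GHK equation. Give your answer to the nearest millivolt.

-55 mV

Vm = 26.6 · ln[(Σ P·[cation]ₒ + Σ P·[anion]ᵢ) / (Σ P·[cation]ᵢ + Σ P·[anion]ₒ)]
Numerator = 1×7.88 + 0.011×148 + 0.44×32.2 = 23.68
Denominator = 1×135 + 0.011×25.8 + 0.44×123 = 189.4
Vm = 26.6 · ln(0.125) = 26.6 × (-2.0794) = -55.31 mV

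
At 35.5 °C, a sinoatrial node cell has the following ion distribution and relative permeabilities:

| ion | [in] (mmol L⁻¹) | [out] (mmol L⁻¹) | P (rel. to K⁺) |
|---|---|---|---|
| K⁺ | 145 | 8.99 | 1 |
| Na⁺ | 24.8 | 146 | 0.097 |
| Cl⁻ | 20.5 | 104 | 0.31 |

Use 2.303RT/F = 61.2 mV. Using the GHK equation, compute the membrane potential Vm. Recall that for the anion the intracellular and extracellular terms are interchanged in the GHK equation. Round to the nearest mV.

Vm = 61.2 · log₁₀[(Σ P·[cation]ₒ + Σ P·[anion]ᵢ) / (Σ P·[cation]ᵢ + Σ P·[anion]ₒ)]
Numerator = 1×8.99 + 0.097×146 + 0.31×20.5 = 29.51
Denominator = 1×145 + 0.097×24.8 + 0.31×104 = 179.6
Vm = 61.2 · log₁₀(0.16425) = 61.2 × (-0.7845) = -48.01 mV

-48 mV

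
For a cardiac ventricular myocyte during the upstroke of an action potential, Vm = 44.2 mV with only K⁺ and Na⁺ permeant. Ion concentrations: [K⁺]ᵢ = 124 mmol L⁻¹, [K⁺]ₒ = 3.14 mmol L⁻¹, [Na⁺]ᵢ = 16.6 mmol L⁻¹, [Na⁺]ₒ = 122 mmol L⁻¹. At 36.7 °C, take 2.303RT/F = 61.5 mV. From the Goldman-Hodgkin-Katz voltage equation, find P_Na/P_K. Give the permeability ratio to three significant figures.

Let α = P_Na/P_K. GHK: Vm = 61.5·log₁₀[(Kₒ + α·Naₒ)/(Kᵢ + α·Naᵢ)].
10^(Vm/61.5) = 10^(44.2/61.5) = 5.2324
So 5.2324·(Kᵢ + α·Naᵢ) = Kₒ + α·Naₒ → α = (5.2324·124.0 − 3.14) / (122.0 − 5.2324·16.6)
α = (648.8 − 3.14) / (122.0 − 86.86) = 645.7/35.14 = 18.37

18.4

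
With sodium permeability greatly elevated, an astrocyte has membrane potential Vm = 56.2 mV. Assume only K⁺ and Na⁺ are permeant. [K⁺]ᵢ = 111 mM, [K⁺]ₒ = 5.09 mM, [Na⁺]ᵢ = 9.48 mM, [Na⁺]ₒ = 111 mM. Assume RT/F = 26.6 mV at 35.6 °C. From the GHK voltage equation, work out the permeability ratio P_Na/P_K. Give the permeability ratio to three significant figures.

Let α = P_Na/P_K. GHK: Vm = 26.6·ln[(Kₒ + α·Naₒ)/(Kᵢ + α·Naᵢ)].
e^(Vm/26.6) = e^(56.2/26.6) = 8.2712
So 8.2712·(Kᵢ + α·Naᵢ) = Kₒ + α·Naₒ → α = (8.2712·111.0 − 5.09) / (111.0 − 8.2712·9.48)
α = (918.1 − 5.09) / (111.0 − 78.41) = 913/32.59 = 28.02

28.0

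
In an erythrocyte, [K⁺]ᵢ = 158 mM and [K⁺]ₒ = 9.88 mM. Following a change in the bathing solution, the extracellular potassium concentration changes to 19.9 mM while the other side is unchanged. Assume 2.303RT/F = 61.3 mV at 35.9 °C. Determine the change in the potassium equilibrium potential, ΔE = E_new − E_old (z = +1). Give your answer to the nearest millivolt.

19 mV

E_old = (61.3/1)·log₁₀(9.88/158) = -73.80 mV
E_new = (61.3/1)·log₁₀(19.9/158) = -55.16 mV
ΔE = -55.16 − (-73.80) = 18.64 mV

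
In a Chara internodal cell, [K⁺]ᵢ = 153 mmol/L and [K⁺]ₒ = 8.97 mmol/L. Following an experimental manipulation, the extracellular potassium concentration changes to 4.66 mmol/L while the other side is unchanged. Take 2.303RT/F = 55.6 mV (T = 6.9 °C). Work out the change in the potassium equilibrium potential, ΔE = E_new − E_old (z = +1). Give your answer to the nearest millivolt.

E_old = (55.6/1)·log₁₀(8.97/153) = -68.49 mV
E_new = (55.6/1)·log₁₀(4.66/153) = -84.31 mV
ΔE = -84.31 − (-68.49) = -15.81 mV

-16 mV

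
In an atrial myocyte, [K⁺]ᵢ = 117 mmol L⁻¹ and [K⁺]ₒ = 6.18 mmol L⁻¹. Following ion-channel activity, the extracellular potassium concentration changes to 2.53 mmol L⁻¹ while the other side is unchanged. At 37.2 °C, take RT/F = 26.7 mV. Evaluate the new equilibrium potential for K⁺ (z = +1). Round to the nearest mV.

After the shift: [K⁺]_out = 2.53, [K⁺]_in = 117 mmol L⁻¹.
E_new = (26.7/1)·ln(2.53/117) = 26.70 · (-3.8340) = -102.37 mV

-102 mV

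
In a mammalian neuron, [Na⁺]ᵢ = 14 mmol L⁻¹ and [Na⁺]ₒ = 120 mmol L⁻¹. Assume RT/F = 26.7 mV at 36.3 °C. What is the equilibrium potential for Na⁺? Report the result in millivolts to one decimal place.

57.4 mV

E = (26.7/z) · ln([Na⁺]_out/[Na⁺]_in) with z = +1.
= (26.7/1) · ln(120/14) = 26.70 · ln(8.571)
= 26.70 · (2.1484) = 57.36 mV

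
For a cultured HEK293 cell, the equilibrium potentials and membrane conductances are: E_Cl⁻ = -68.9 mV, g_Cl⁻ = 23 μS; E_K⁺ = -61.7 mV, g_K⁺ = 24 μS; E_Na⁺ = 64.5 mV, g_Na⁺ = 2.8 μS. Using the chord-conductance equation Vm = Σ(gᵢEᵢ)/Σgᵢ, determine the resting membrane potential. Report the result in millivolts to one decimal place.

-57.9 mV

Σ gᵢEᵢ = 23·(-68.9) + 24·(-61.7) + 2.8·(64.5) = -2884.90
Σ gᵢ = 23 + 24 + 2.8 = 49.8
Vm = -2884.90 / 49.8 = -57.93 mV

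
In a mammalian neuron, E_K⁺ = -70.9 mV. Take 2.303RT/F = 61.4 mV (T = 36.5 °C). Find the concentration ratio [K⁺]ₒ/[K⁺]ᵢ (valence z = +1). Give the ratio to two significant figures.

0.070

log₁₀([out]/[in]) = E·z/(61.4) = -70.9 × 1 / 61.4 = -1.1547
[out]/[in] = 10^(-1.1547) = 0.07003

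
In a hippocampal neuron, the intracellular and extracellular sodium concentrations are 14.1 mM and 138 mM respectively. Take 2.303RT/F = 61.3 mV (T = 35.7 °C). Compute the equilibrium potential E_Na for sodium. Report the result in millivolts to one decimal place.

60.7 mV

E = (61.3/z) · log₁₀([Na⁺]_out/[Na⁺]_in) with z = +1.
= (61.3/1) · log₁₀(138/14.1) = 61.30 · log₁₀(9.787)
= 61.30 · (0.9907) = 60.73 mV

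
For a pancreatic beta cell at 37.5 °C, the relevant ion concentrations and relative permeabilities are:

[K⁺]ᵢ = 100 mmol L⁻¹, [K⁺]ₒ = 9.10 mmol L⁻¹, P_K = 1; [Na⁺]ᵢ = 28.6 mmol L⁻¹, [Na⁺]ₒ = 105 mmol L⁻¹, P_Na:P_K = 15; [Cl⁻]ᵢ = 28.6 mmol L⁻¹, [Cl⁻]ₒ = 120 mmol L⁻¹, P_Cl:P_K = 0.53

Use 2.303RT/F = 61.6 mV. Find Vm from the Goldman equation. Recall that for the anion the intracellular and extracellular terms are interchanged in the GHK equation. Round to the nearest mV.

Vm = 61.6 · log₁₀[(Σ P·[cation]ₒ + Σ P·[anion]ᵢ) / (Σ P·[cation]ᵢ + Σ P·[anion]ₒ)]
Numerator = 1×9.10 + 15×105 + 0.53×28.6 = 1599
Denominator = 1×100 + 15×28.6 + 0.53×120 = 592.6
Vm = 61.6 · log₁₀(2.6987) = 61.6 × (0.4312) = 26.56 mV

27 mV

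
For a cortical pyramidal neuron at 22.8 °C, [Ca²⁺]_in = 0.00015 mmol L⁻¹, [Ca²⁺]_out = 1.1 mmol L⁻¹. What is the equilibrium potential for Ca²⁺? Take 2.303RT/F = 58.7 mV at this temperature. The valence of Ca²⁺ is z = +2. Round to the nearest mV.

113 mV

E = (58.7/z) · log₁₀([Ca²⁺]_out/[Ca²⁺]_in) with z = +2.
= (58.7/2) · log₁₀(1.1/0.00015) = 29.35 · log₁₀(7333)
= 29.35 · (3.8653) = 113.45 mV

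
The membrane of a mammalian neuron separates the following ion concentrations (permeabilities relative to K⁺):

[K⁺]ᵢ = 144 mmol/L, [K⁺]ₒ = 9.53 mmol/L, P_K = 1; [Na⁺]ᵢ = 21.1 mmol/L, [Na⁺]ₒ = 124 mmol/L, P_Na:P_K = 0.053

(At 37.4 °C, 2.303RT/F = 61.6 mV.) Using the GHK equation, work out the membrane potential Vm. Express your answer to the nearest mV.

-59 mV

Vm = 61.6 · log₁₀[(Σ P·[cation]ₒ + Σ P·[anion]ᵢ) / (Σ P·[cation]ᵢ + Σ P·[anion]ₒ)]
Numerator = 1×9.53 + 0.053×124 = 16.1
Denominator = 1×144 + 0.053×21.1 = 145.1
Vm = 61.6 · log₁₀(0.11096) = 61.6 × (-0.9548) = -58.82 mV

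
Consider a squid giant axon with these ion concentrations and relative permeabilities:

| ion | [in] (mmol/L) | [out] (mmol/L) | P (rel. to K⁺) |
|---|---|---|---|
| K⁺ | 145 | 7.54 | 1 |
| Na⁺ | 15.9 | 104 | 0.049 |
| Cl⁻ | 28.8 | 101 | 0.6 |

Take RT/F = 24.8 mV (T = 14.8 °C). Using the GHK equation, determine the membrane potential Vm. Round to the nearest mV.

Vm = 24.8 · ln[(Σ P·[cation]ₒ + Σ P·[anion]ᵢ) / (Σ P·[cation]ᵢ + Σ P·[anion]ₒ)]
Numerator = 1×7.54 + 0.049×104 + 0.6×28.8 = 29.92
Denominator = 1×145 + 0.049×15.9 + 0.6×101 = 206.4
Vm = 24.8 · ln(0.14496) = 24.8 × (-1.9313) = -47.90 mV

-48 mV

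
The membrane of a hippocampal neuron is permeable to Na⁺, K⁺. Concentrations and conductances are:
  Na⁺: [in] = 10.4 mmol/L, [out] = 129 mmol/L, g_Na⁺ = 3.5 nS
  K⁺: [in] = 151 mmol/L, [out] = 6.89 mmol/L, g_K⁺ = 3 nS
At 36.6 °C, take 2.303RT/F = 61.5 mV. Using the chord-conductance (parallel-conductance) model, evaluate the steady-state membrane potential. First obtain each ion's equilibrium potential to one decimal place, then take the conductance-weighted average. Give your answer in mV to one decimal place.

-1.8 mV

E_Na⁺ = (61.5/1)·log₁₀(129/10.4) = 67.3 mV
E_K⁺ = (61.5/1)·log₁₀(6.89/151) = -82.5 mV
Vm = (Σ gᵢEᵢ)/(Σ gᵢ) = (3.5·67.3 + 3·-82.5) / (3.5 + 3)
= -11.95 / 6.5 = -1.84 mV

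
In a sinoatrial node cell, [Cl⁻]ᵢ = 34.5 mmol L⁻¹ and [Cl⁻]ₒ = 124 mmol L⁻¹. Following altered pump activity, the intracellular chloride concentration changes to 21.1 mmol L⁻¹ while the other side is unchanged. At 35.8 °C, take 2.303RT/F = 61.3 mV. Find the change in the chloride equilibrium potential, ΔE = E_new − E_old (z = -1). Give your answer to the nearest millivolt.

E_old = (61.3/-1)·log₁₀(124/34.5) = -34.06 mV
E_new = (61.3/-1)·log₁₀(124/21.1) = -47.15 mV
ΔE = -47.15 − (-34.06) = -13.09 mV

-13 mV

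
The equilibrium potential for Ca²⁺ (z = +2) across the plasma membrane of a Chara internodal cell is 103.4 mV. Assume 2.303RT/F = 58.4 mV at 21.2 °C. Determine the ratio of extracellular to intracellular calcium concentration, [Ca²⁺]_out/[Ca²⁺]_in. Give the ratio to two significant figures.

3500

log₁₀([out]/[in]) = E·z/(58.4) = 103.4 × 2 / 58.4 = 3.5411
[out]/[in] = 10^(3.5411) = 3476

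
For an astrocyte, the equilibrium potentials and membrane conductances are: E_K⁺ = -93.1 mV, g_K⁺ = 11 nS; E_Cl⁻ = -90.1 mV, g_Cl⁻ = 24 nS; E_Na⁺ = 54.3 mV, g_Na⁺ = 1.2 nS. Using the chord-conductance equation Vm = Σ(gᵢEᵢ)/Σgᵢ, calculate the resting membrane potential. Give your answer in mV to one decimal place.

Σ gᵢEᵢ = 11·(-93.1) + 24·(-90.1) + 1.2·(54.3) = -3121.34
Σ gᵢ = 11 + 24 + 1.2 = 36.2
Vm = -3121.34 / 36.2 = -86.22 mV

-86.2 mV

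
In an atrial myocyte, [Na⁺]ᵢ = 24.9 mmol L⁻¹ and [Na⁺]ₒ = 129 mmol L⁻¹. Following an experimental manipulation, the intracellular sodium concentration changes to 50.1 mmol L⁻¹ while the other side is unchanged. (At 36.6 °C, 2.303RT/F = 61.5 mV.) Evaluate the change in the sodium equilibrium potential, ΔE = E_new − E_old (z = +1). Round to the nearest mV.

-19 mV

E_old = (61.5/1)·log₁₀(129/24.9) = 43.94 mV
E_new = (61.5/1)·log₁₀(129/50.1) = 25.26 mV
ΔE = 25.26 − (43.94) = -18.67 mV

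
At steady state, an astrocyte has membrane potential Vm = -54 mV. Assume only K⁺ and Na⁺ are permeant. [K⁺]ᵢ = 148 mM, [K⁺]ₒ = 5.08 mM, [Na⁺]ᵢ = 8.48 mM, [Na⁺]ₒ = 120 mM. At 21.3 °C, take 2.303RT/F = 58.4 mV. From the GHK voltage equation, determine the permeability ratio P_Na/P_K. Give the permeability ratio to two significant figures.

0.11

Let α = P_Na/P_K. GHK: Vm = 58.4·log₁₀[(Kₒ + α·Naₒ)/(Kᵢ + α·Naᵢ)].
10^(Vm/58.4) = 10^(-54.0/58.4) = 0.11894
So 0.11894·(Kᵢ + α·Naᵢ) = Kₒ + α·Naₒ → α = (0.11894·148.0 − 5.08) / (120.0 − 0.11894·8.48)
α = (17.6 − 5.08) / (120.0 − 1.009) = 12.52/119 = 0.1052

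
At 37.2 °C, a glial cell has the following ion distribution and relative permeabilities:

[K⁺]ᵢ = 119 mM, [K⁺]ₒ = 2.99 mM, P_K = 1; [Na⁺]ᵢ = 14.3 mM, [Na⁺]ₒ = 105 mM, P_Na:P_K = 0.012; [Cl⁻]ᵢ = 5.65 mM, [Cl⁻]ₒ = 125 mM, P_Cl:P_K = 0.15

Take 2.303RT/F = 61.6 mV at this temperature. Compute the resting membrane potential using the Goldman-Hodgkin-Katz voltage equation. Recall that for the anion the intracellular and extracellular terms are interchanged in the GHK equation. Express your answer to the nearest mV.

Vm = 61.6 · log₁₀[(Σ P·[cation]ₒ + Σ P·[anion]ᵢ) / (Σ P·[cation]ᵢ + Σ P·[anion]ₒ)]
Numerator = 1×2.99 + 0.012×105 + 0.15×5.65 = 5.098
Denominator = 1×119 + 0.012×14.3 + 0.15×125 = 137.9
Vm = 61.6 · log₁₀(0.036959) = 61.6 × (-1.4323) = -88.23 mV

-88 mV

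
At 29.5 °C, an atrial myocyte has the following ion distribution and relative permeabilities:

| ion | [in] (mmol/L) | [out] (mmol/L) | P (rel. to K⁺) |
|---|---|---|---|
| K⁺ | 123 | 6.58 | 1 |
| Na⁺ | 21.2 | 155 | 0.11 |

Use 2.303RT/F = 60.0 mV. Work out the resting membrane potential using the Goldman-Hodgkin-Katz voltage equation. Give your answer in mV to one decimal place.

Vm = 60.0 · log₁₀[(Σ P·[cation]ₒ + Σ P·[anion]ᵢ) / (Σ P·[cation]ᵢ + Σ P·[anion]ₒ)]
Numerator = 1×6.58 + 0.11×155 = 23.63
Denominator = 1×123 + 0.11×21.2 = 125.3
Vm = 60.0 · log₁₀(0.18854) = 60.0 × (-0.7246) = -43.48 mV

-43.5 mV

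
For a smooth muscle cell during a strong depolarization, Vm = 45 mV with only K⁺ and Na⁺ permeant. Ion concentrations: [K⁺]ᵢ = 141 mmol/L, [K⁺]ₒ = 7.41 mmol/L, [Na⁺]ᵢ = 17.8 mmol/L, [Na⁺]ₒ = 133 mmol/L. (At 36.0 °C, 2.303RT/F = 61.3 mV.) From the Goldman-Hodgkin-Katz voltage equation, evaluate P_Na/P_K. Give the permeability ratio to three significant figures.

Let α = P_Na/P_K. GHK: Vm = 61.3·log₁₀[(Kₒ + α·Naₒ)/(Kᵢ + α·Naᵢ)].
10^(Vm/61.3) = 10^(45.0/61.3) = 5.4212
So 5.4212·(Kᵢ + α·Naᵢ) = Kₒ + α·Naₒ → α = (5.4212·141.0 − 7.41) / (133.0 − 5.4212·17.8)
α = (764.4 − 7.41) / (133.0 − 96.5) = 757/36.5 = 20.74

20.7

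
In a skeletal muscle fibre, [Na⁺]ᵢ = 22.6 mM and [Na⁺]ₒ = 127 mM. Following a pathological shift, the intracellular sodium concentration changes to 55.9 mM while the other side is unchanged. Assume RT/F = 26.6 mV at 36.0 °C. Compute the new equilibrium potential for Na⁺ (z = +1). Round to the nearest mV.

22 mV

After the shift: [Na⁺]_out = 127, [Na⁺]_in = 55.9 mM.
E_new = (26.6/1)·ln(127/55.9) = 26.60 · (0.8206) = 21.83 mV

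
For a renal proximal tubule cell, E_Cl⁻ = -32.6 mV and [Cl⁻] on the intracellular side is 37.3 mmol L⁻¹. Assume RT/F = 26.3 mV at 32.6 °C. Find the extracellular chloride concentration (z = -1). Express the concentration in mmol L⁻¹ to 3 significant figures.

129 mmol L⁻¹

Nernst: E = (26.3/-1) · ln([out]/[in]), so ln([out]/[in]) = -32.6 × -1 / 26.3 = 1.2395.
[out]/[in] = e^(1.2395) = 3.454.
[out] = 3.454 × 37.3 = 128.8 mmol L⁻¹.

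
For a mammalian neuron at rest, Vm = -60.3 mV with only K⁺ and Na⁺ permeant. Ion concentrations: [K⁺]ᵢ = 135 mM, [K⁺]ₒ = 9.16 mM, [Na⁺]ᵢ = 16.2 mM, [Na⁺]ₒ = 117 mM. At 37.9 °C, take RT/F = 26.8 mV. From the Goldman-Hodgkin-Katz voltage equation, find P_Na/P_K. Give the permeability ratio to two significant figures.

0.044

Let α = P_Na/P_K. GHK: Vm = 26.8·ln[(Kₒ + α·Naₒ)/(Kᵢ + α·Naᵢ)].
e^(Vm/26.8) = e^(-60.3/26.8) = 0.1054
So 0.1054·(Kᵢ + α·Naᵢ) = Kₒ + α·Naₒ → α = (0.1054·135.0 − 9.16) / (117.0 − 0.1054·16.2)
α = (14.23 − 9.16) / (117.0 − 1.707) = 5.069/115.3 = 0.04397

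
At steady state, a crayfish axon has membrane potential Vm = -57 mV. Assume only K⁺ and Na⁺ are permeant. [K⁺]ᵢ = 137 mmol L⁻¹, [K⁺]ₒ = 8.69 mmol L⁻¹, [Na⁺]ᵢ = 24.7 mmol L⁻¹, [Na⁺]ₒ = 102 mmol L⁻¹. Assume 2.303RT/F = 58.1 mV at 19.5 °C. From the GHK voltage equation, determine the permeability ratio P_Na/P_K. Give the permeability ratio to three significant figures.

0.0565

Let α = P_Na/P_K. GHK: Vm = 58.1·log₁₀[(Kₒ + α·Naₒ)/(Kᵢ + α·Naᵢ)].
10^(Vm/58.1) = 10^(-57.0/58.1) = 0.10446
So 0.10446·(Kᵢ + α·Naᵢ) = Kₒ + α·Naₒ → α = (0.10446·137.0 − 8.69) / (102.0 − 0.10446·24.7)
α = (14.31 − 8.69) / (102.0 − 2.58) = 5.62/99.42 = 0.05653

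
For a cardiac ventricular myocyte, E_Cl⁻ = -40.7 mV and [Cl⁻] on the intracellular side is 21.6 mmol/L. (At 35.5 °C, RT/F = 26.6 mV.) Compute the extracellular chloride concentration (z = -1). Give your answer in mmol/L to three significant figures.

Nernst: E = (26.6/-1) · ln([out]/[in]), so ln([out]/[in]) = -40.7 × -1 / 26.6 = 1.5301.
[out]/[in] = e^(1.5301) = 4.619.
[out] = 4.619 × 21.6 = 99.76 mmol/L.

99.8 mmol/L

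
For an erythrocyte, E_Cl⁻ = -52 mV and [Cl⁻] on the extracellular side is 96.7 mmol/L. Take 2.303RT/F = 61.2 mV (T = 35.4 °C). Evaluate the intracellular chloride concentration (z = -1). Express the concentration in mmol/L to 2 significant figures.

Nernst: E = (61.2/-1) · log₁₀([out]/[in]), so log₁₀([out]/[in]) = -52.0 × -1 / 61.2 = 0.8497.
[out]/[in] = 10^(0.8497) = 7.074.
[in] = 96.7 / 7.074 = 13.67 mmol/L.

14 mmol/L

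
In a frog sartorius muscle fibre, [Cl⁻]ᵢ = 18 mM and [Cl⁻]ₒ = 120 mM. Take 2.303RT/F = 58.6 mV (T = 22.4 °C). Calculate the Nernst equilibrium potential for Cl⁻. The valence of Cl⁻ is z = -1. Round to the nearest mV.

-48 mV

E = (58.6/z) · log₁₀([Cl⁻]_out/[Cl⁻]_in) with z = -1.
For an anion, dividing by z = -1 reverses the sign.
= (58.6/-1) · log₁₀(120/18) = -58.60 · log₁₀(6.667)
= -58.60 · (0.8239) = -48.28 mV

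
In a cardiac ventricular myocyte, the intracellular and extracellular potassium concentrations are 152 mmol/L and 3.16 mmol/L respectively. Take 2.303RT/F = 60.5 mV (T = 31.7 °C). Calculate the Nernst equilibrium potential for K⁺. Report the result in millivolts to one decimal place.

E = (60.5/z) · log₁₀([K⁺]_out/[K⁺]_in) with z = +1.
= (60.5/1) · log₁₀(3.16/152) = 60.50 · log₁₀(0.02079)
= 60.50 · (-1.6822) = -101.77 mV

-101.8 mV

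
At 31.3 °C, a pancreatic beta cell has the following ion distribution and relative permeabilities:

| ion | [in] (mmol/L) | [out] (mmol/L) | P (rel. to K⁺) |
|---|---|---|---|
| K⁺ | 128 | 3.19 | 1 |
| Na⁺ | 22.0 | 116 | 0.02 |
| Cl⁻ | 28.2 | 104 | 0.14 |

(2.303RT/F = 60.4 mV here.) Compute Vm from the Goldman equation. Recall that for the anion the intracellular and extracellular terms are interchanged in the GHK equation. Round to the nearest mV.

Vm = 60.4 · log₁₀[(Σ P·[cation]ₒ + Σ P·[anion]ᵢ) / (Σ P·[cation]ᵢ + Σ P·[anion]ₒ)]
Numerator = 1×3.19 + 0.02×116 + 0.14×28.2 = 9.458
Denominator = 1×128 + 0.02×22.0 + 0.14×104 = 143
Vm = 60.4 · log₁₀(0.06614) = 60.4 × (-1.1795) = -71.24 mV

-71 mV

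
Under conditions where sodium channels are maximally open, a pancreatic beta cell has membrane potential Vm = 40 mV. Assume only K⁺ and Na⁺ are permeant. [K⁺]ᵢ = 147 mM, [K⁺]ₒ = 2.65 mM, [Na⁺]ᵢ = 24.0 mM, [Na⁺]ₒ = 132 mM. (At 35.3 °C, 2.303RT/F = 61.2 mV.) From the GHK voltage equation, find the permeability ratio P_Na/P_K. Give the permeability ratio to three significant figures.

27.6

Let α = P_Na/P_K. GHK: Vm = 61.2·log₁₀[(Kₒ + α·Naₒ)/(Kᵢ + α·Naᵢ)].
10^(Vm/61.2) = 10^(40.0/61.2) = 4.504
So 4.504·(Kᵢ + α·Naᵢ) = Kₒ + α·Naₒ → α = (4.504·147.0 − 2.65) / (132.0 − 4.504·24.0)
α = (662.1 − 2.65) / (132.0 − 108.1) = 659.4/23.9 = 27.59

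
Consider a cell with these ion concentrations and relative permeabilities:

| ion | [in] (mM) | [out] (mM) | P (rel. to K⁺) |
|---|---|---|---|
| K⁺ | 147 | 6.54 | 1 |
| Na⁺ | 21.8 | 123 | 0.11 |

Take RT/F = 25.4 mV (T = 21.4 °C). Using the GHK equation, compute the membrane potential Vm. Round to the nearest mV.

Vm = 25.4 · ln[(Σ P·[cation]ₒ + Σ P·[anion]ᵢ) / (Σ P·[cation]ᵢ + Σ P·[anion]ₒ)]
Numerator = 1×6.54 + 0.11×123 = 20.07
Denominator = 1×147 + 0.11×21.8 = 149.4
Vm = 25.4 · ln(0.13434) = 25.4 × (-2.0074) = -50.99 mV

-51 mV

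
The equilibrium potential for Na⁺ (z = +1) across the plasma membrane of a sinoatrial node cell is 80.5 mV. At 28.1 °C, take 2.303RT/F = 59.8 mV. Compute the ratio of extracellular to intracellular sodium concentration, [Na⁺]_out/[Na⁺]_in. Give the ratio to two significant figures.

log₁₀([out]/[in]) = E·z/(59.8) = 80.5 × 1 / 59.8 = 1.3462
[out]/[in] = 10^(1.3462) = 22.19

22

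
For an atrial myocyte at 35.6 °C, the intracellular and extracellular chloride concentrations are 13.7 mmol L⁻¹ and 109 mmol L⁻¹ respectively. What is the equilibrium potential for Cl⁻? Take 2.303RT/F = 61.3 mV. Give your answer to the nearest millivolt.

E = (61.3/z) · log₁₀([Cl⁻]_out/[Cl⁻]_in) with z = -1.
For an anion, dividing by z = -1 reverses the sign.
= (61.3/-1) · log₁₀(109/13.7) = -61.30 · log₁₀(7.956)
= -61.30 · (0.9007) = -55.21 mV

-55 mV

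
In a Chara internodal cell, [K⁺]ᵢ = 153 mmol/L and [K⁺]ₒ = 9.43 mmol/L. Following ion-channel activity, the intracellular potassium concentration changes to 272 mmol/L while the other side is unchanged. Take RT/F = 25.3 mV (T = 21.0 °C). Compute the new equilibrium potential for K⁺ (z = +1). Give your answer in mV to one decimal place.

-85.1 mV

After the shift: [K⁺]_out = 9.43, [K⁺]_in = 272 mmol/L.
E_new = (25.3/1)·ln(9.43/272) = 25.30 · (-3.3619) = -85.06 mV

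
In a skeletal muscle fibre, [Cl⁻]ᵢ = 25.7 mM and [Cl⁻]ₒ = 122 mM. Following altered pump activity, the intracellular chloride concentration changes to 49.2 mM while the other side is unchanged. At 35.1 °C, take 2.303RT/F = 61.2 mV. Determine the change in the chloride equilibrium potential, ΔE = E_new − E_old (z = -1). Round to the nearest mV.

E_old = (61.2/-1)·log₁₀(122/25.7) = -41.40 mV
E_new = (61.2/-1)·log₁₀(122/49.2) = -24.14 mV
ΔE = -24.14 − (-41.40) = 17.26 mV

17 mV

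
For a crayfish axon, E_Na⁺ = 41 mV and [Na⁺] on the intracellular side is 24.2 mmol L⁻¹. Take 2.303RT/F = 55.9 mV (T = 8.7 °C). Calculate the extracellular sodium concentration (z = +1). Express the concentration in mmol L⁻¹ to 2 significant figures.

Nernst: E = (55.9/1) · log₁₀([out]/[in]), so log₁₀([out]/[in]) = 41.0 × 1 / 55.9 = 0.7335.
[out]/[in] = 10^(0.7335) = 5.413.
[out] = 5.413 × 24.2 = 131 mmol L⁻¹.

130 mmol L⁻¹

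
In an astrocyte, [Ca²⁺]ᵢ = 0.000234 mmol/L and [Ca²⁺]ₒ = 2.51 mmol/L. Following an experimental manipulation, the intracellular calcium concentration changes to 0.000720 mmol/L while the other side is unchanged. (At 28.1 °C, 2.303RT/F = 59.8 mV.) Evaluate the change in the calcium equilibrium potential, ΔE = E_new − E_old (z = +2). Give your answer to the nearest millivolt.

-15 mV

E_old = (59.8/2)·log₁₀(2.51/0.000234) = 120.51 mV
E_new = (59.8/2)·log₁₀(2.51/0.000720) = 105.92 mV
ΔE = 105.92 − (120.51) = -14.59 mV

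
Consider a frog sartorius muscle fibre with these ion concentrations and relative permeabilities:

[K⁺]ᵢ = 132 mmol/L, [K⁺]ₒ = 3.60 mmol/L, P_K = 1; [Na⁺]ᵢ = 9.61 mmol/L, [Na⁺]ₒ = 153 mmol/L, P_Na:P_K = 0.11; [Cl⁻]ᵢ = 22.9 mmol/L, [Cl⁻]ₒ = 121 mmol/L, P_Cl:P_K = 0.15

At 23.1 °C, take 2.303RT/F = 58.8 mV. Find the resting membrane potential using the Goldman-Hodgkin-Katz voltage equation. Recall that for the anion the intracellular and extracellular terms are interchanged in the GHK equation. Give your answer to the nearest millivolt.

Vm = 58.8 · log₁₀[(Σ P·[cation]ₒ + Σ P·[anion]ᵢ) / (Σ P·[cation]ᵢ + Σ P·[anion]ₒ)]
Numerator = 1×3.60 + 0.11×153 + 0.15×22.9 = 23.87
Denominator = 1×132 + 0.11×9.61 + 0.15×121 = 151.2
Vm = 58.8 · log₁₀(0.15783) = 58.8 × (-0.8018) = -47.15 mV

-47 mV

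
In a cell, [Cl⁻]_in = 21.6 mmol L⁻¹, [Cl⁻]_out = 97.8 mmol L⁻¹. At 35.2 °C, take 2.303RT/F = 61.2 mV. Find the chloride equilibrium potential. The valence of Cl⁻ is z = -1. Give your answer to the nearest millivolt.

-40 mV

E = (61.2/z) · log₁₀([Cl⁻]_out/[Cl⁻]_in) with z = -1.
For an anion, dividing by z = -1 reverses the sign.
= (61.2/-1) · log₁₀(97.8/21.6) = -61.20 · log₁₀(4.528)
= -61.20 · (0.6559) = -40.14 mV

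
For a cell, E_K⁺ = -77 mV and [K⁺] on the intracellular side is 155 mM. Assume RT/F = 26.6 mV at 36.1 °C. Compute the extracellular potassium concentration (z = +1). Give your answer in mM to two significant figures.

8.6 mM

Nernst: E = (26.6/1) · ln([out]/[in]), so ln([out]/[in]) = -77.0 × 1 / 26.6 = -2.8947.
[out]/[in] = e^(-2.8947) = 0.05531.
[out] = 0.05531 × 155 = 8.574 mM.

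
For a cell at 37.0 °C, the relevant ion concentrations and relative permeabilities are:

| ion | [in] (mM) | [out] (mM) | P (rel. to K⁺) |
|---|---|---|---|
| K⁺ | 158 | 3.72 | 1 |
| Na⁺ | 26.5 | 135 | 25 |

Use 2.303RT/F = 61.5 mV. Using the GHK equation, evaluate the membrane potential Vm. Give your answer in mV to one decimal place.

37.8 mV

Vm = 61.5 · log₁₀[(Σ P·[cation]ₒ + Σ P·[anion]ᵢ) / (Σ P·[cation]ᵢ + Σ P·[anion]ₒ)]
Numerator = 1×3.72 + 25×135 = 3379
Denominator = 1×158 + 25×26.5 = 820.5
Vm = 61.5 · log₁₀(4.1179) = 61.5 × (0.6147) = 37.80 mV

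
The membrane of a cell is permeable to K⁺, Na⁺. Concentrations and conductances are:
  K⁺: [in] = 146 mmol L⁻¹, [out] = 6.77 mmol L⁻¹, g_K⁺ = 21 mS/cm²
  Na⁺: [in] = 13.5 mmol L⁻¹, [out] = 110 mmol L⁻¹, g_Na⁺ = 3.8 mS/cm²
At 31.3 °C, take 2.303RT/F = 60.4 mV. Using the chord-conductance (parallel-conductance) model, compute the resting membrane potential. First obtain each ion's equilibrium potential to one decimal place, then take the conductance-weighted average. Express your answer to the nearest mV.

E_K⁺ = (60.4/1)·log₁₀(6.77/146) = -80.6 mV
E_Na⁺ = (60.4/1)·log₁₀(110/13.5) = 55.0 mV
Vm = (Σ gᵢEᵢ)/(Σ gᵢ) = (21·-80.6 + 3.8·55.0) / (21 + 3.8)
= -1483.60 / 24.8 = -59.82 mV

-60 mV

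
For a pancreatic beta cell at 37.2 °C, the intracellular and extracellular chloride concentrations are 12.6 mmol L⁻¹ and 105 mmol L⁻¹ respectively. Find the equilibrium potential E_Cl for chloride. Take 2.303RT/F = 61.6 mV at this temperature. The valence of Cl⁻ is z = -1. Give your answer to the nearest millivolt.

E = (61.6/z) · log₁₀([Cl⁻]_out/[Cl⁻]_in) with z = -1.
For an anion, dividing by z = -1 reverses the sign.
= (61.6/-1) · log₁₀(105/12.6) = -61.60 · log₁₀(8.333)
= -61.60 · (0.9208) = -56.72 mV

-57 mV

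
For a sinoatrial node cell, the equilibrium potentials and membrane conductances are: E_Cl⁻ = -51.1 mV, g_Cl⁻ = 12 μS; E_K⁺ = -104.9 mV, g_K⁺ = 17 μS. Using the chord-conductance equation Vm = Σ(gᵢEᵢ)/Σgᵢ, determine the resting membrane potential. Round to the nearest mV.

-83 mV

Σ gᵢEᵢ = 12·(-51.1) + 17·(-104.9) = -2396.50
Σ gᵢ = 12 + 17 = 29
Vm = -2396.50 / 29 = -82.64 mV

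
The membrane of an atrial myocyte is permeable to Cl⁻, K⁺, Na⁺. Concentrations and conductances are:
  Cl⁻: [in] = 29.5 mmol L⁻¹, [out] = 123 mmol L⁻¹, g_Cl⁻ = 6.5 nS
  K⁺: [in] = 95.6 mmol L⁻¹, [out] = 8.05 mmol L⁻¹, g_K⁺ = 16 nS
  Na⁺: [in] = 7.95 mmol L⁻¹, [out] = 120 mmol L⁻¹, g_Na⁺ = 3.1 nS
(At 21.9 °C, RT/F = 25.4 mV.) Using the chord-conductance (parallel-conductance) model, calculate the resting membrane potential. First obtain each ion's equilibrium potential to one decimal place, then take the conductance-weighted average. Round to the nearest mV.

E_Cl⁻ = (25.4/-1)·ln(123/29.5) = -36.3 mV
E_K⁺ = (25.4/1)·ln(8.05/95.6) = -62.9 mV
E_Na⁺ = (25.4/1)·ln(120/7.95) = 68.9 mV
Vm = (Σ gᵢEᵢ)/(Σ gᵢ) = (6.5·-36.3 + 16·-62.9 + 3.1·68.9) / (6.5 + 16 + 3.1)
= -1028.76 / 25.6 = -40.19 mV

-40 mV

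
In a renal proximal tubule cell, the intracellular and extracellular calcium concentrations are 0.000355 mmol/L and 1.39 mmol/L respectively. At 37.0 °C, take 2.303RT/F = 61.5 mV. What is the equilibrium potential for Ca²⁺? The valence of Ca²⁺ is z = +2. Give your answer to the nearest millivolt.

E = (61.5/z) · log₁₀([Ca²⁺]_out/[Ca²⁺]_in) with z = +2.
= (61.5/2) · log₁₀(1.39/0.000355) = 30.75 · log₁₀(3915)
= 30.75 · (3.5928) = 110.48 mV

110 mV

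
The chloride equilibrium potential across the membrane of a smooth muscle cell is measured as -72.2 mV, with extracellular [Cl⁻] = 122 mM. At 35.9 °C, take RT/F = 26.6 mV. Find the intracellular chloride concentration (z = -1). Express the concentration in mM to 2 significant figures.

Nernst: E = (26.6/-1) · ln([out]/[in]), so ln([out]/[in]) = -72.2 × -1 / 26.6 = 2.7143.
[out]/[in] = e^(2.7143) = 15.09.
[in] = 122 / 15.09 = 8.083 mM.

8.1 mM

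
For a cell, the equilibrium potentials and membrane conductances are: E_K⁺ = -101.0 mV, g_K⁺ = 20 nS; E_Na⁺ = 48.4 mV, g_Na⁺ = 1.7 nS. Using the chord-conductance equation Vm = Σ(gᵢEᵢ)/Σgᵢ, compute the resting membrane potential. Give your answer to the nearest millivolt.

Σ gᵢEᵢ = 20·(-101.0) + 1.7·(48.4) = -1937.72
Σ gᵢ = 20 + 1.7 = 21.7
Vm = -1937.72 / 21.7 = -89.30 mV

-89 mV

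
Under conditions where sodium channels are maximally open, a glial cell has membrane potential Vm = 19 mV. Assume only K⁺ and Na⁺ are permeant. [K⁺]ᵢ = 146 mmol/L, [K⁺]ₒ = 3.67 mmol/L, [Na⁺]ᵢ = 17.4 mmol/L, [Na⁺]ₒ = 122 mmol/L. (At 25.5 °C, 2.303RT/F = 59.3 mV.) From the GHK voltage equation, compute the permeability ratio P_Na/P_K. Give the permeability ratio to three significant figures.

Let α = P_Na/P_K. GHK: Vm = 59.3·log₁₀[(Kₒ + α·Naₒ)/(Kᵢ + α·Naᵢ)].
10^(Vm/59.3) = 10^(19.0/59.3) = 2.0912
So 2.0912·(Kᵢ + α·Naᵢ) = Kₒ + α·Naₒ → α = (2.0912·146.0 − 3.67) / (122.0 − 2.0912·17.4)
α = (305.3 − 3.67) / (122.0 − 36.39) = 301.7/85.61 = 3.523

3.52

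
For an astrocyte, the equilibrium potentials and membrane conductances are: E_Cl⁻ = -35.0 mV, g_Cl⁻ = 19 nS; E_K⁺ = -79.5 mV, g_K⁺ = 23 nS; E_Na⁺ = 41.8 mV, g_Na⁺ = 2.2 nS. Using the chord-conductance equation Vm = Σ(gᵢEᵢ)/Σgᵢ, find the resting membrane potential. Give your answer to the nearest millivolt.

Σ gᵢEᵢ = 19·(-35.0) + 23·(-79.5) + 2.2·(41.8) = -2401.54
Σ gᵢ = 19 + 23 + 2.2 = 44.2
Vm = -2401.54 / 44.2 = -54.33 mV

-54 mV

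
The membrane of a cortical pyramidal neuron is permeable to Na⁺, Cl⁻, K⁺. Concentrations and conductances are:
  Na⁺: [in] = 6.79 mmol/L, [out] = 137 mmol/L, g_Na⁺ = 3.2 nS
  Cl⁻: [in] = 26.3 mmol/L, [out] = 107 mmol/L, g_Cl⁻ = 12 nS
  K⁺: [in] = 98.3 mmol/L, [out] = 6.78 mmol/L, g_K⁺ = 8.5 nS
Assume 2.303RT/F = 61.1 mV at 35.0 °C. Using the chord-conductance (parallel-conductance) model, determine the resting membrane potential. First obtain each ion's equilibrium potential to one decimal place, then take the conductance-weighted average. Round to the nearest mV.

E_Na⁺ = (61.1/1)·log₁₀(137/6.79) = 79.7 mV
E_Cl⁻ = (61.1/-1)·log₁₀(107/26.3) = -37.2 mV
E_K⁺ = (61.1/1)·log₁₀(6.78/98.3) = -71.0 mV
Vm = (Σ gᵢEᵢ)/(Σ gᵢ) = (3.2·79.7 + 12·-37.2 + 8.5·-71.0) / (3.2 + 12 + 8.5)
= -794.86 / 23.7 = -33.54 mV

-34 mV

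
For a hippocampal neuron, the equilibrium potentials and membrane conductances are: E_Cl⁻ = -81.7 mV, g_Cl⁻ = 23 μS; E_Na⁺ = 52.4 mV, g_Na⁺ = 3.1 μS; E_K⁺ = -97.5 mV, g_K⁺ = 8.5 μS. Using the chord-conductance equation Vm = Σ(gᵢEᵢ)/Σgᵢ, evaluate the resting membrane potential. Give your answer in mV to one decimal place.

Σ gᵢEᵢ = 23·(-81.7) + 3.1·(52.4) + 8.5·(-97.5) = -2545.41
Σ gᵢ = 23 + 3.1 + 8.5 = 34.6
Vm = -2545.41 / 34.6 = -73.57 mV

-73.6 mV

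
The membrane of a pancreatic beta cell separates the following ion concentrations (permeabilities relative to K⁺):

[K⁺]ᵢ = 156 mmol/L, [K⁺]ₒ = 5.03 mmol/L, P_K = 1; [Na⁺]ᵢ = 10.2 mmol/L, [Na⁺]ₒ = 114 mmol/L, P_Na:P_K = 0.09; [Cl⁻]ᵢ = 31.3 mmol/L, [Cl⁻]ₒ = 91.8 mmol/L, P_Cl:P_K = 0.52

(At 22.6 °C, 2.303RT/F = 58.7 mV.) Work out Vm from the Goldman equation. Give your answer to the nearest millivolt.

-48 mV

Vm = 58.7 · log₁₀[(Σ P·[cation]ₒ + Σ P·[anion]ᵢ) / (Σ P·[cation]ᵢ + Σ P·[anion]ₒ)]
Numerator = 1×5.03 + 0.09×114 + 0.52×31.3 = 31.57
Denominator = 1×156 + 0.09×10.2 + 0.52×91.8 = 204.7
Vm = 58.7 · log₁₀(0.15424) = 58.7 × (-0.8118) = -47.65 mV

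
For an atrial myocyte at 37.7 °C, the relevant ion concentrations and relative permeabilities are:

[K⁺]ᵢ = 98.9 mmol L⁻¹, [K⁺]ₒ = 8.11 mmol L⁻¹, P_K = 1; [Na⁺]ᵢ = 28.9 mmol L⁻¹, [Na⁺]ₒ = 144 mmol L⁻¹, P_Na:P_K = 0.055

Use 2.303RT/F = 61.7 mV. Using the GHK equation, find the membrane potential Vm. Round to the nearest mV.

-49 mV

Vm = 61.7 · log₁₀[(Σ P·[cation]ₒ + Σ P·[anion]ᵢ) / (Σ P·[cation]ᵢ + Σ P·[anion]ₒ)]
Numerator = 1×8.11 + 0.055×144 = 16.03
Denominator = 1×98.9 + 0.055×28.9 = 100.5
Vm = 61.7 · log₁₀(0.15952) = 61.7 × (-0.7972) = -49.19 mV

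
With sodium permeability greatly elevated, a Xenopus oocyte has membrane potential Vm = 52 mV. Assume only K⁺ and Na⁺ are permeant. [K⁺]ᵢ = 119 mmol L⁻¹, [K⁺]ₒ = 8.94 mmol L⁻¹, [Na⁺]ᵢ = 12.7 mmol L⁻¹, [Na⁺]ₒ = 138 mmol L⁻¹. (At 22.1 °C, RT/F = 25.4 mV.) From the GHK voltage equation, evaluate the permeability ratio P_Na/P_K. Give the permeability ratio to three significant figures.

Let α = P_Na/P_K. GHK: Vm = 25.4·ln[(Kₒ + α·Naₒ)/(Kᵢ + α·Naᵢ)].
e^(Vm/25.4) = e^(52.0/25.4) = 7.7465
So 7.7465·(Kᵢ + α·Naᵢ) = Kₒ + α·Naₒ → α = (7.7465·119.0 − 8.94) / (138.0 − 7.7465·12.7)
α = (921.8 − 8.94) / (138.0 − 98.38) = 912.9/39.62 = 23.04

23.0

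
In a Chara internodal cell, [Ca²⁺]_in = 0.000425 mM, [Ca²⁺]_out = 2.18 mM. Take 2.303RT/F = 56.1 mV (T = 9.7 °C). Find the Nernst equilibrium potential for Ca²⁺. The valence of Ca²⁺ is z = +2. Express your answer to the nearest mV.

E = (56.1/z) · log₁₀([Ca²⁺]_out/[Ca²⁺]_in) with z = +2.
= (56.1/2) · log₁₀(2.18/0.000425) = 28.05 · log₁₀(5129)
= 28.05 · (3.7101) = 104.07 mV

104 mV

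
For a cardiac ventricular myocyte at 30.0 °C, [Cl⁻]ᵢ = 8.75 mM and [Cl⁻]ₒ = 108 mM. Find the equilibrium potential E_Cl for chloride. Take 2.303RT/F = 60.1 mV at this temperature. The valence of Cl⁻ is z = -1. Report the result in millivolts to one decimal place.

E = (60.1/z) · log₁₀([Cl⁻]_out/[Cl⁻]_in) with z = -1.
For an anion, dividing by z = -1 reverses the sign.
= (60.1/-1) · log₁₀(108/8.75) = -60.10 · log₁₀(12.34)
= -60.10 · (1.0914) = -65.59 mV

-65.6 mV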